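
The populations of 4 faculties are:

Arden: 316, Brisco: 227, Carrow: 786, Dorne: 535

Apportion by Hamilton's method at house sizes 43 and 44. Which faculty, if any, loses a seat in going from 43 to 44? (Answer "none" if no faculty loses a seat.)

At 43 seats: Arden 7, Brisco 5, Carrow 18, Dorne 13.
At 44 seats: Arden 7, Brisco 5, Carrow 19, Dorne 13.
No faculty's allocation decreased.

none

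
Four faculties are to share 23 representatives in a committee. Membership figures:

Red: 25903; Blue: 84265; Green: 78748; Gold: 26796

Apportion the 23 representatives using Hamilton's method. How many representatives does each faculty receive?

The standard divisor is 215712/23 ≈ 9378.783.
Standard quotas: Red 2.7619, Blue 8.9846, Green 8.3964, Gold 2.8571.
Lower quotas: Red 2, Blue 8, Green 8, Gold 2 (sum 20, leaving 3 seats).
Remainders in descending order: Blue 0.9846, Gold 0.8571, Red 0.7619, Green 0.3964.
The surplus seats go to Blue, Gold, Red.

Red 3, Blue 9, Green 8, Gold 3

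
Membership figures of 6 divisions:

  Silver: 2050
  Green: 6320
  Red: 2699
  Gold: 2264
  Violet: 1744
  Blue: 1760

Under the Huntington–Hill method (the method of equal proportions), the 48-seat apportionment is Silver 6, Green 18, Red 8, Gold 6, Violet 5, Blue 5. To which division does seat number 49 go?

Gold

Priority for the next seat is population ÷ (√(s·(s+1))).
Priorities: Silver 316.322, Green 341.746, Red 318.080, Gold 349.343, Violet 318.409, Blue 321.331.
Highest priority: Gold.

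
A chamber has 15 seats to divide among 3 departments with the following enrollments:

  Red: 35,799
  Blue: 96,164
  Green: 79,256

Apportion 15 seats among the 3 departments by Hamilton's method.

Red 2, Blue 7, Green 6

Standard divisor: 211219 ÷ 15 ≈ 14081.267.
Standard quotas: Red 2.5423, Blue 6.8292, Green 5.6285.
Lower quotas: Red 2, Blue 6, Green 5 (sum 13, leaving 2 seats).
Remainders in descending order: Blue 0.8292, Green 0.6285, Red 0.5423.
Largest remainders: Blue, Green receive the extra seats.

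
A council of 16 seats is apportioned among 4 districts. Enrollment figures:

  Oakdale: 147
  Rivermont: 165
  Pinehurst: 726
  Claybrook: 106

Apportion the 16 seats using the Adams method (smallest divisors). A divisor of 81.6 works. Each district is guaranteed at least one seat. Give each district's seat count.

Oakdale 2; Rivermont 3; Pinehurst 9; Claybrook 2

With modified divisor 81.6: modified quotas Oakdale 1.801, Rivermont 2.022, Pinehurst 8.897, Claybrook 1.299.
Rounding up: Oakdale 2, Rivermont 3, Pinehurst 9, Claybrook 2 (total 16).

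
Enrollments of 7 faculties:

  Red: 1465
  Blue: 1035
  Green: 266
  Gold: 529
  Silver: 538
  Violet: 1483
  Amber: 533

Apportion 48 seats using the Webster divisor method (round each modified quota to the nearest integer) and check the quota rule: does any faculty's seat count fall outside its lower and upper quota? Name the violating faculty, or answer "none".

Standard quotas: Red 12.023, Blue 8.494, Green 2.183, Gold 4.341, Silver 4.415, Violet 12.170, Amber 4.374.
Webster allocation: Red 12, Blue 9, Green 2, Gold 4, Silver 5, Violet 12, Amber 4.
Every allocation lies between the lower and upper quota.

none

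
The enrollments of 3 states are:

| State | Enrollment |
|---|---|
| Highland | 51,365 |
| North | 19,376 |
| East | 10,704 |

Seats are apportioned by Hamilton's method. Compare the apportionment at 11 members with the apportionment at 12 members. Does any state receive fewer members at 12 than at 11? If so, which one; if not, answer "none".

none

At 11 seats: Highland 7, North 3, East 1.
At 12 seats: Highland 7, North 3, East 2.
No state's allocation decreased.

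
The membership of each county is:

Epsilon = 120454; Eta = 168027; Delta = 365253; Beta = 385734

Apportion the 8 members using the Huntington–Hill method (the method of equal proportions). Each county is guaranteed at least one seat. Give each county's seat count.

Epsilon=1; Eta=1; Delta=3; Beta=3

With divisor 133963: modified quotas Epsilon 0.899, Eta 1.254, Delta 2.727, Beta 2.879.
Geometric-mean thresholds: Epsilon (min 1), Eta √(1·2)=1.414, Delta √(2·3)=2.449, Beta √(2·3)=2.449.
Each quota rounded against its threshold gives Epsilon 1, Eta 1, Delta 3, Beta 3 (total 8).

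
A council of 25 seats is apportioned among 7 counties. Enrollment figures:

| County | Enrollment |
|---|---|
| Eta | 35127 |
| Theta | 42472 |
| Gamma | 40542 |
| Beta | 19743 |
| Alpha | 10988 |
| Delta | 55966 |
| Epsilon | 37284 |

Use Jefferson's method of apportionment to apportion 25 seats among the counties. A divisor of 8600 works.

Eta: 4, Theta: 4, Gamma: 4, Beta: 2, Alpha: 1, Delta: 6, Epsilon: 4

With modified divisor 8600: modified quotas Eta 4.085, Theta 4.939, Gamma 4.714, Beta 2.296, Alpha 1.278, Delta 6.508, Epsilon 4.335.
Rounding down: Eta 4, Theta 4, Gamma 4, Beta 2, Alpha 1, Delta 6, Epsilon 4 (total 25).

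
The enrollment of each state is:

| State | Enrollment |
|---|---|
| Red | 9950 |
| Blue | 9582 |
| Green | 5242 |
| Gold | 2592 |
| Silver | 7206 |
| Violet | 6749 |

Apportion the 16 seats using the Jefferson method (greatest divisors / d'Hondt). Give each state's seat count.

Red 4; Blue 4; Green 2; Gold 1; Silver 3; Violet 2

Standard divisor 41321/16 ≈ 2582.562; standard quotas: Red 3.853, Blue 3.710, Green 2.030, Gold 1.004, Silver 2.790, Violet 2.613.
Rounding down gives 3, 3, 2, 1, 2, 2 = 13 seats, so the divisor must be adjusted.
With modified divisor 2300: modified quotas Red 4.326, Blue 4.166, Green 2.279, Gold 1.127, Silver 3.133, Violet 2.934.
Rounding down: Red 4, Blue 4, Green 2, Gold 1, Silver 3, Violet 2 (total 16).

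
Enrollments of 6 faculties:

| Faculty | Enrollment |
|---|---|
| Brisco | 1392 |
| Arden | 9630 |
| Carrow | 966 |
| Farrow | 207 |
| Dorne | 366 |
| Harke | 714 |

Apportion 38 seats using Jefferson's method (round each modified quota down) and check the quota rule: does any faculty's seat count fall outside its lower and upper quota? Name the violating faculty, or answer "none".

Arden

Standard quotas: Brisco 3.985, Arden 27.566, Carrow 2.765, Farrow 0.593, Dorne 1.048, Harke 2.044.
Jefferson allocation: Brisco 4, Arden 29, Carrow 2, Farrow 0, Dorne 1, Harke 2.
Arden has quota 27.566 (lower 27, upper 28) but receives 29 — outside the quota interval.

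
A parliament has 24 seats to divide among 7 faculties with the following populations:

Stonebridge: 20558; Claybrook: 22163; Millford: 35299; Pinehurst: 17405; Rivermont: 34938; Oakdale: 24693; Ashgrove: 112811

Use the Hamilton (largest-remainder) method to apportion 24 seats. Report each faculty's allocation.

Stonebridge=2; Claybrook=2; Millford=3; Pinehurst=2; Rivermont=3; Oakdale=2; Ashgrove=10

The standard divisor is 267867/24 ≈ 11161.125.
Standard quotas: Stonebridge 1.8419, Claybrook 1.9857, Millford 3.1627, Pinehurst 1.5594, Rivermont 3.1303, Oakdale 2.2124, Ashgrove 10.1075.
Lower quotas: Stonebridge 1, Claybrook 1, Millford 3, Pinehurst 1, Rivermont 3, Oakdale 2, Ashgrove 10 (sum 21, leaving 3 seats).
Remainders in descending order: Claybrook 0.9857, Stonebridge 0.8419, Pinehurst 0.5594, Oakdale 0.2124, Millford 0.1627, Rivermont 0.1303, Ashgrove 0.1075.
The surplus seats go to Claybrook, Stonebridge, Pinehurst.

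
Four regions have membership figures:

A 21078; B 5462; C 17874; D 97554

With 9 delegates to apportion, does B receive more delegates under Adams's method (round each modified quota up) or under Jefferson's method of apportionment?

Adams

Adams: A 2, B 1, C 1, D 5.
Jefferson: A 1, B 0, C 1, D 7.
B gets 1 under Adams and 0 under Jefferson.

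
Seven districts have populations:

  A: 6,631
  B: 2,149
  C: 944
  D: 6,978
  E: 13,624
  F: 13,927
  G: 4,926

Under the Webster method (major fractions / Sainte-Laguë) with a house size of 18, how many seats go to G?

Standard divisor 49179/18 ≈ 2732.167; standard quotas: A 2.427, B 0.787, C 0.346, D 2.554, E 4.987, F 5.097, G 1.803.
Rounding to the nearest integer gives A 2, B 1, C 0, D 3, E 5, F 5, G 2 — total 18, matching the house size, so no adjustment is needed.
G receives 2.

2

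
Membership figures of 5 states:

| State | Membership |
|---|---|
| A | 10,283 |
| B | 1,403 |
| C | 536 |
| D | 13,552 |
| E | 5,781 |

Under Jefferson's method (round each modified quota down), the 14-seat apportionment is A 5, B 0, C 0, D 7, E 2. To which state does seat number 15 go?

E

Priority for the next seat is population ÷ (current seats + 1).
Priorities: A 1713.833, B 1403.000, C 536.000, D 1694.000, E 1927.000.
Highest priority: E.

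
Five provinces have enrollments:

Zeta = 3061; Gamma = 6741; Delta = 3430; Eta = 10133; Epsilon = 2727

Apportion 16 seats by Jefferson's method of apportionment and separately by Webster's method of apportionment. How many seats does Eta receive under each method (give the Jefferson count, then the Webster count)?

7 and 6

Jefferson: Zeta 2, Gamma 4, Delta 2, Eta 7, Epsilon 1.
Webster: Zeta 2, Gamma 4, Delta 2, Eta 6, Epsilon 2.
Eta gets 7 under Jefferson and 6 under Webster.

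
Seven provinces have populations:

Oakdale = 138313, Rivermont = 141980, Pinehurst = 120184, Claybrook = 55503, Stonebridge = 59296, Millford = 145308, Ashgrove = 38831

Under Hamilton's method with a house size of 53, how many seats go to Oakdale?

The standard divisor is 699415/53 ≈ 13196.509.
Standard quotas: Oakdale 10.4810, Rivermont 10.7589, Pinehurst 9.1073, Claybrook 4.2059, Stonebridge 4.4933, Millford 11.0111, Ashgrove 2.9425.
Lower quotas: Oakdale 10, Rivermont 10, Pinehurst 9, Claybrook 4, Stonebridge 4, Millford 11, Ashgrove 2 (sum 50, leaving 3 seats).
Remainders in descending order: Ashgrove 0.9425, Rivermont 0.7589, Stonebridge 0.4933, Oakdale 0.4810, Claybrook 0.2059, Pinehurst 0.1073, Millford 0.0111.
Largest remainders: Ashgrove, Rivermont, Stonebridge receive the extra seats.
Oakdale receives 10.

10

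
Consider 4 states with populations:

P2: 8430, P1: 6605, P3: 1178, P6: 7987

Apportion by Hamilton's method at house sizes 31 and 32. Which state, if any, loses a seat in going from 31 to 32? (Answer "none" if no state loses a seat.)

P3

At 31 seats: P2 11, P1 8, P3 2, P6 10.
At 32 seats: P2 11, P1 9, P3 1, P6 11.
P3 drops from 2 to 1.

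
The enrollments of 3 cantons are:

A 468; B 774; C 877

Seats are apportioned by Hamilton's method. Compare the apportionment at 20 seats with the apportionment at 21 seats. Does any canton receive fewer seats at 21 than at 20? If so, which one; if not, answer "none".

At 20 seats: A 5, B 7, C 8.
At 21 seats: A 4, B 8, C 9.
A drops from 5 to 4.

A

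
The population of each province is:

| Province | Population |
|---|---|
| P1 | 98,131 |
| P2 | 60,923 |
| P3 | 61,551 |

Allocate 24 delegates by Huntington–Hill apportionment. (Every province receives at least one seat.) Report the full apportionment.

With divisor 9379: modified quotas P1 10.463, P2 6.496, P3 6.563.
Geometric-mean thresholds: P1 √(10·11)=10.488, P2 √(6·7)=6.481, P3 √(6·7)=6.481.
Each quota rounded against its threshold gives P1 10, P2 7, P3 7 (total 24).

P1 10, P2 7, P3 7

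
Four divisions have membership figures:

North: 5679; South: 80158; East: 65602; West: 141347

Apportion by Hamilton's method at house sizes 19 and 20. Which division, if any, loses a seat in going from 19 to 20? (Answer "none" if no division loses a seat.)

North

At 19 seats: North 1, South 5, East 4, West 9.
At 20 seats: North 0, South 5, East 5, West 10.
North drops from 1 to 0.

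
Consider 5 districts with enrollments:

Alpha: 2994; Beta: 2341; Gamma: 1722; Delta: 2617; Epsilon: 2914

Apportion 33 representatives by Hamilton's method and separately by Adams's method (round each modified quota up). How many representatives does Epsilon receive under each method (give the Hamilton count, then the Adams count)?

8 and 7

Hamilton: Alpha 8, Beta 6, Gamma 4, Delta 7, Epsilon 8.
Adams: Alpha 8, Beta 6, Gamma 5, Delta 7, Epsilon 7.
Epsilon gets 8 under Hamilton and 7 under Adams.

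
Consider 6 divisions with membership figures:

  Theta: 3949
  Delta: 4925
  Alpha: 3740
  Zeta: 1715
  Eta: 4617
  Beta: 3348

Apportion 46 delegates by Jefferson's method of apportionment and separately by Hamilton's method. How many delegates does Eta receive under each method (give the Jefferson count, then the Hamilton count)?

10 and 9

Jefferson: Theta 8, Delta 10, Alpha 8, Zeta 3, Eta 10, Beta 7.
Hamilton: Theta 8, Delta 10, Alpha 8, Zeta 4, Eta 9, Beta 7.
Eta gets 10 under Jefferson and 9 under Hamilton.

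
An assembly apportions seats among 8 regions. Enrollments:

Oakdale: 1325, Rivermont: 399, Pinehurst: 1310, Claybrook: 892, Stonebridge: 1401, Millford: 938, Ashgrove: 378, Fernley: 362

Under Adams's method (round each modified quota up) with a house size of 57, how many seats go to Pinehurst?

Standard divisor 7005/57 ≈ 122.895; standard quotas: Oakdale 10.782, Rivermont 3.247, Pinehurst 10.660, Claybrook 7.258, Stonebridge 11.400, Millford 7.633, Ashgrove 3.076, Fernley 2.946.
Rounding up gives 11, 4, 11, 8, 12, 8, 4, 3 = 61 seats, so the divisor must be adjusted.
With modified divisor 132: modified quotas Oakdale 10.038, Rivermont 3.023, Pinehurst 9.924, Claybrook 6.758, Stonebridge 10.614, Millford 7.106, Ashgrove 2.864, Fernley 2.742.
Rounding up: Oakdale 11, Rivermont 4, Pinehurst 10, Claybrook 7, Stonebridge 11, Millford 8, Ashgrove 3, Fernley 3 (total 57).
Pinehurst receives 10.

10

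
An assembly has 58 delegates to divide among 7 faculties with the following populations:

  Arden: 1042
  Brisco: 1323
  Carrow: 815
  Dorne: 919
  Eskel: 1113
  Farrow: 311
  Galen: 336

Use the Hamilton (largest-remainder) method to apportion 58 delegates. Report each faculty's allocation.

Arden: 10; Brisco: 13; Carrow: 8; Dorne: 9; Eskel: 11; Farrow: 3; Galen: 4

The standard divisor is 5859/58 ≈ 101.017.
Standard quotas: Arden 10.315, Brisco 13.097, Carrow 8.068, Dorne 9.097, Eskel 11.018, Farrow 3.079, Galen 3.326.
Lower quotas: Arden 10, Brisco 13, Carrow 8, Dorne 9, Eskel 11, Farrow 3, Galen 3 (sum 57, leaving 1 seat).
Remainders in descending order: Galen 0.326, Arden 0.315, Dorne 0.097, Brisco 0.097, Farrow 0.079, Carrow 0.068, Eskel 0.018.
Largest remainder: Galen receives the extra seat.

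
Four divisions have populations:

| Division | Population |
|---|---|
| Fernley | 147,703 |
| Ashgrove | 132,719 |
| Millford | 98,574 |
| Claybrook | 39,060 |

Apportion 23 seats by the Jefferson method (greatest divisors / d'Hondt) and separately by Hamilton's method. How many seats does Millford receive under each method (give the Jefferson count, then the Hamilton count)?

5 and 6

Jefferson: Fernley 8, Ashgrove 8, Millford 5, Claybrook 2.
Hamilton: Fernley 8, Ashgrove 7, Millford 6, Claybrook 2.
Millford gets 5 under Jefferson and 6 under Hamilton.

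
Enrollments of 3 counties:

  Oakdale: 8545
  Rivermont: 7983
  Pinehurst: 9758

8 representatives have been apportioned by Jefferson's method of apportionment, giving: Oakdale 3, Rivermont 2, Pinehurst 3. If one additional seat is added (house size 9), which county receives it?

Rivermont

Priority for the next seat is population ÷ (current seats + 1).
Priorities: Oakdale 2136.250, Rivermont 2661.000, Pinehurst 2439.500.
Highest priority: Rivermont.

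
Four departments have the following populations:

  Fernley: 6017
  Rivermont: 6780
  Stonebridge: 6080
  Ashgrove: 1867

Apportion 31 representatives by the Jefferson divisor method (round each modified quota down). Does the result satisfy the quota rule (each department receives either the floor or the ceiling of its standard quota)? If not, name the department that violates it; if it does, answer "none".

Standard quotas: Fernley 8.992, Rivermont 10.132, Stonebridge 9.086, Ashgrove 2.790.
Jefferson allocation: Fernley 9, Rivermont 10, Stonebridge 9, Ashgrove 3.
Every allocation lies between the lower and upper quota.

none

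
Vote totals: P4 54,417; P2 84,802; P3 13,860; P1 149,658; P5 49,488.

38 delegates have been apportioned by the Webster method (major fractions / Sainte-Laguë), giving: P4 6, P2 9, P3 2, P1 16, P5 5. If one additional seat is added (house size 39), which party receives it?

Priority for the next seat is population ÷ (current seats + 0.5).
Priorities: P4 8371.846, P2 8926.526, P3 5544.000, P1 9070.182, P5 8997.818.
Highest priority: P1.

P1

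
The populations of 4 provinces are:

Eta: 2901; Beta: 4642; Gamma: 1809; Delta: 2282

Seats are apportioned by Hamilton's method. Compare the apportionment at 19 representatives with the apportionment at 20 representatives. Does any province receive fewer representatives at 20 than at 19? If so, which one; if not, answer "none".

none

At 19 seats: Eta 5, Beta 7, Gamma 3, Delta 4.
At 20 seats: Eta 5, Beta 8, Gamma 3, Delta 4.
No province's allocation decreased.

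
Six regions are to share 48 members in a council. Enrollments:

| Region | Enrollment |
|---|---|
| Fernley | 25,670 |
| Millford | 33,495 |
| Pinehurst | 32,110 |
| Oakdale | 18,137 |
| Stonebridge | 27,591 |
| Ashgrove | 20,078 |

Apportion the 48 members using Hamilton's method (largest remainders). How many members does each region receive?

Total 157081; standard divisor 157081/48 ≈ 3272.521.
Standard quotas: Fernley 7.8441, Millford 10.2352, Pinehurst 9.8120, Oakdale 5.5422, Stonebridge 8.4311, Ashgrove 6.1353.
Lower quotas: Fernley 7, Millford 10, Pinehurst 9, Oakdale 5, Stonebridge 8, Ashgrove 6 (sum 45, leaving 3 seats).
Remainders in descending order: Fernley 0.8441, Pinehurst 0.8120, Oakdale 0.5422, Stonebridge 0.4311, Millford 0.2352, Ashgrove 0.1353.
Largest remainders: Fernley, Pinehurst, Oakdale receive the extra seats.

Fernley 8; Millford 10; Pinehurst 10; Oakdale 6; Stonebridge 8; Ashgrove 6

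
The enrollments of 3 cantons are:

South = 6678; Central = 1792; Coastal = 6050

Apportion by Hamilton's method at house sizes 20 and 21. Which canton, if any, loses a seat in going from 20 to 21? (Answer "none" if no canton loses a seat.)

Central

At 20 seats: South 9, Central 3, Coastal 8.
At 21 seats: South 10, Central 2, Coastal 9.
Central drops from 3 to 2.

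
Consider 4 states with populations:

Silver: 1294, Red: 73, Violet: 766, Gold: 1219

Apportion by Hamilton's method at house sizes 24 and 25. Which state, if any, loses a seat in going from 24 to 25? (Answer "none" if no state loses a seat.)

Red

At 24 seats: Silver 9, Red 1, Violet 5, Gold 9.
At 25 seats: Silver 10, Red 0, Violet 6, Gold 9.
Red drops from 1 to 0.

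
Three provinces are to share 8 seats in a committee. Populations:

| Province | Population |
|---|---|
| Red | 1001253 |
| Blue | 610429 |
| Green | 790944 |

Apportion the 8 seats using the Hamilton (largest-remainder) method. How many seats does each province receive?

Total 2402626; standard divisor 2402626/8 ≈ 300328.25.
Standard quotas: Red 3.3339, Blue 2.0325, Green 2.6336.
Lower quotas: Red 3, Blue 2, Green 2 (sum 7, leaving 1 seat).
Remainders in descending order: Green 0.6336, Red 0.3339, Blue 0.0325.
The surplus seat goes to Green.

Red: 3; Blue: 2; Green: 3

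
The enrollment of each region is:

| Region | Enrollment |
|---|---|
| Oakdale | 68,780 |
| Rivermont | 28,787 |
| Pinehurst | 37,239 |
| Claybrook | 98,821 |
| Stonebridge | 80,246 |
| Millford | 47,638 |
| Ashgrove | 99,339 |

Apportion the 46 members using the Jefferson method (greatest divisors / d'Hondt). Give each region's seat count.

Standard divisor 460850/46 ≈ 10018.478; standard quotas: Oakdale 6.865, Rivermont 2.873, Pinehurst 3.717, Claybrook 9.864, Stonebridge 8.010, Millford 4.755, Ashgrove 9.916.
Rounding down gives 6, 2, 3, 9, 8, 4, 9 = 41 seats, so the divisor must be adjusted.
With modified divisor 9400: modified quotas Oakdale 7.317, Rivermont 3.062, Pinehurst 3.962, Claybrook 10.513, Stonebridge 8.537, Millford 5.068, Ashgrove 10.568.
Rounding down: Oakdale 7, Rivermont 3, Pinehurst 3, Claybrook 10, Stonebridge 8, Millford 5, Ashgrove 10 (total 46).

Oakdale 7, Rivermont 3, Pinehurst 3, Claybrook 10, Stonebridge 8, Millford 5, Ashgrove 10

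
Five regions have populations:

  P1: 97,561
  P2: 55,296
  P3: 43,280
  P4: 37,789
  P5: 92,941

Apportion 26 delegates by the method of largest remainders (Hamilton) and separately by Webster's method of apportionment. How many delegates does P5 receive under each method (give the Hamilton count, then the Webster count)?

7 and 8

Hamilton: P1 8, P2 4, P3 4, P4 3, P5 7.
Webster: P1 8, P2 4, P3 3, P4 3, P5 8.
P5 gets 7 under Hamilton and 8 under Webster.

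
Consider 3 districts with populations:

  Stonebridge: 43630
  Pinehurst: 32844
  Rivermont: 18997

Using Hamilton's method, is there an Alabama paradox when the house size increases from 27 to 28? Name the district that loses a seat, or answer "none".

At 27 seats: Stonebridge 12, Pinehurst 9, Rivermont 6.
At 28 seats: Stonebridge 13, Pinehurst 10, Rivermont 5.
Rivermont drops from 6 to 5.

Rivermont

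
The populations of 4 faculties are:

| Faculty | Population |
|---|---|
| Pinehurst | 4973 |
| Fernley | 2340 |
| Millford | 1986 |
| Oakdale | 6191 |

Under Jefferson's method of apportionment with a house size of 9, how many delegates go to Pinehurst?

3

Standard divisor 15490/9 ≈ 1721.111; standard quotas: Pinehurst 2.889, Fernley 1.360, Millford 1.154, Oakdale 3.597.
Rounding down gives 2, 1, 1, 3 = 7 seats, so the divisor must be adjusted.
With modified divisor 1400: modified quotas Pinehurst 3.552, Fernley 1.671, Millford 1.419, Oakdale 4.422.
Rounding down: Pinehurst 3, Fernley 1, Millford 1, Oakdale 4 (total 9).
Pinehurst receives 3.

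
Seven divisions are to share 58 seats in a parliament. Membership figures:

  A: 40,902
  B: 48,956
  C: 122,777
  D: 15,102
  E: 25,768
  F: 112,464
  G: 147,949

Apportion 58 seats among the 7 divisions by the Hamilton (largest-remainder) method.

The standard divisor is 513918/58 ≈ 8860.655.
Standard quotas: A 4.6161, B 5.5251, C 13.8564, D 1.7044, E 2.9081, F 12.6925, G 16.6973.
Lower quotas: A 4, B 5, C 13, D 1, E 2, F 12, G 16 (sum 53, leaving 5 seats).
Remainders in descending order: E 0.9081, C 0.8564, D 0.7044, G 0.6973, F 0.6925, A 0.6161, B 0.5251.
The surplus seats go to E, C, D, G, F.

A 4, B 5, C 14, D 2, E 3, F 13, G 17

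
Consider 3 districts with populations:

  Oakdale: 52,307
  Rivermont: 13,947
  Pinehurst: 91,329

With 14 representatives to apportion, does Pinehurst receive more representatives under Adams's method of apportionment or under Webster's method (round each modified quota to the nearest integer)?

Webster

Adams: Oakdale 5, Rivermont 2, Pinehurst 7.
Webster: Oakdale 5, Rivermont 1, Pinehurst 8.
Pinehurst gets 7 under Adams and 8 under Webster.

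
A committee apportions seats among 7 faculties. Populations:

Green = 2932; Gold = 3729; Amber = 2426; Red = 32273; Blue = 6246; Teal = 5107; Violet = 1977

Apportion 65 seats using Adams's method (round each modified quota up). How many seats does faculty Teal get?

6

Standard divisor 54690/65 ≈ 841.385; standard quotas: Green 3.485, Gold 4.432, Amber 2.883, Red 38.357, Blue 7.423, Teal 6.070, Violet 2.350.
Rounding up gives 4, 5, 3, 39, 8, 7, 3 = 69 seats, so the divisor must be adjusted.
With modified divisor 895.22: modified quotas Green 3.275, Gold 4.165, Amber 2.710, Red 36.050, Blue 6.977, Teal 5.705, Violet 2.208.
Rounding up: Green 4, Gold 5, Amber 3, Red 37, Blue 7, Teal 6, Violet 3 (total 65).
Teal receives 6.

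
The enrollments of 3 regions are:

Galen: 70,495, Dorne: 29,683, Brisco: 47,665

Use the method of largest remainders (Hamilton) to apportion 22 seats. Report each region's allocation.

Galen: 11, Dorne: 4, Brisco: 7

The standard divisor is 147843/22 ≈ 6720.136.
Standard quotas: Galen 10.4901, Dorne 4.4170, Brisco 7.0929.
Lower quotas: Galen 10, Dorne 4, Brisco 7 (sum 21, leaving 1 seat).
Remainders in descending order: Galen 0.4901, Dorne 0.4170, Brisco 0.0929.
Largest remainder: Galen receives the extra seat.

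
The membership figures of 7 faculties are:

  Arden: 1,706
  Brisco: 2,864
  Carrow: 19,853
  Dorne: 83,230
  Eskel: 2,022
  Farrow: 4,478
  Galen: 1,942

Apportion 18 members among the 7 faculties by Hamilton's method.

The standard divisor is 116095/18 ≈ 6449.722.
Standard quotas: Arden 0.2645, Brisco 0.4441, Carrow 3.0781, Dorne 12.9044, Eskel 0.3135, Farrow 0.6943, Galen 0.3011.
Lower quotas: Arden 0, Brisco 0, Carrow 3, Dorne 12, Eskel 0, Farrow 0, Galen 0 (sum 15, leaving 3 seats).
Remainders in descending order: Dorne 0.9044, Farrow 0.6943, Brisco 0.4441, Eskel 0.3135, Galen 0.3011, Arden 0.2645, Carrow 0.0781.
Largest remainders: Dorne, Farrow, Brisco receive the extra seats.

Arden 0, Brisco 1, Carrow 3, Dorne 13, Eskel 0, Farrow 1, Galen 0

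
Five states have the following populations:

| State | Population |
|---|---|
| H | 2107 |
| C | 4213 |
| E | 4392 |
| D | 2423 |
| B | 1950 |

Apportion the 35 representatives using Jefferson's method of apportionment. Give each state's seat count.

H: 5; C: 10; E: 10; D: 6; B: 4

Standard divisor 15085/35 ≈ 431; standard quotas: H 4.889, C 9.775, E 10.190, D 5.622, B 4.524.
Rounding down gives 4, 9, 10, 5, 4 = 32 seats, so the divisor must be adjusted.
With modified divisor 402: modified quotas H 5.241, C 10.480, E 10.925, D 6.027, B 4.851.
Rounding down: H 5, C 10, E 10, D 6, B 4 (total 35).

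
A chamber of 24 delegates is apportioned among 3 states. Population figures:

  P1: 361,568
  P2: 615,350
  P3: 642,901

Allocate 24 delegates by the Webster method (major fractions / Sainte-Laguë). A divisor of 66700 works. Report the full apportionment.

P1 5, P2 9, P3 10

With modified divisor 66700: modified quotas P1 5.421, P2 9.226, P3 9.639.
Rounding to the nearest integer: P1 5, P2 9, P3 10 (total 24).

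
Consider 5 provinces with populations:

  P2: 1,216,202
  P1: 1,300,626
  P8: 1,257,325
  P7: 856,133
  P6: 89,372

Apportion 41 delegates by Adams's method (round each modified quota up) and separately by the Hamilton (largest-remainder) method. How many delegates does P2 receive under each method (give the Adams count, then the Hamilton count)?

10 and 11

Adams: P2 10, P1 11, P8 11, P7 8, P6 1.
Hamilton: P2 11, P1 11, P8 11, P7 7, P6 1.
P2 gets 10 under Adams and 11 under Hamilton.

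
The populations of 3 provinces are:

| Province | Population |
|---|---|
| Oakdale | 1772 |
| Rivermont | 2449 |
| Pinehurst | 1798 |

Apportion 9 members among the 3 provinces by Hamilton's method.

The standard divisor is 6019/9 ≈ 668.778.
Standard quotas: Oakdale 2.650, Rivermont 3.662, Pinehurst 2.688.
Lower quotas: Oakdale 2, Rivermont 3, Pinehurst 2 (sum 7, leaving 2 seats).
Remainders in descending order: Pinehurst 0.688, Rivermont 0.662, Oakdale 0.650.
Largest remainders: Pinehurst, Rivermont receive the extra seats.

Oakdale: 2, Rivermont: 4, Pinehurst: 3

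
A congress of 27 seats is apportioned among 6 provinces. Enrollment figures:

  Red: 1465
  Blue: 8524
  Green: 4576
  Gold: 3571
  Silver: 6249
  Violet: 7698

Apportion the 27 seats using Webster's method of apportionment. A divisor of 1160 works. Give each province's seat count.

With modified divisor 1160: modified quotas Red 1.263, Blue 7.348, Green 3.945, Gold 3.078, Silver 5.387, Violet 6.636.
Rounding to the nearest integer: Red 1, Blue 7, Green 4, Gold 3, Silver 5, Violet 7 (total 27).

Red: 1, Blue: 7, Green: 4, Gold: 3, Silver: 5, Violet: 7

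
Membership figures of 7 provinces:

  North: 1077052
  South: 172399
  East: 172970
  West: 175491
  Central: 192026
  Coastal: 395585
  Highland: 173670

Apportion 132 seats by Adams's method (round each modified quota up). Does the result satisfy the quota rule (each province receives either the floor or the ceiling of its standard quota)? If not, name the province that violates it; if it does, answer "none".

North

Standard quotas: North 60.262, South 9.646, East 9.678, West 9.819, Central 10.744, Coastal 22.134, Highland 9.717.
Adams allocation: North 59, South 10, East 10, West 10, Central 11, Coastal 22, Highland 10.
North has quota 60.262 (lower 60, upper 61) but receives 59 — outside the quota interval.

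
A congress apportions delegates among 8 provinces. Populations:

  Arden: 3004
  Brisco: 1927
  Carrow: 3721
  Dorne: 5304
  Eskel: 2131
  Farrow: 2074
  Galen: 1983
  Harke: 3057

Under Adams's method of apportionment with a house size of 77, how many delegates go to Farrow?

Standard divisor 23201/77 ≈ 301.312; standard quotas: Arden 9.970, Brisco 6.395, Carrow 12.349, Dorne 17.603, Eskel 7.072, Farrow 6.883, Galen 6.581, Harke 10.146.
Rounding up gives 10, 7, 13, 18, 8, 7, 7, 11 = 81 seats, so the divisor must be adjusted.
With modified divisor 320: modified quotas Arden 9.387, Brisco 6.022, Carrow 11.628, Dorne 16.575, Eskel 6.659, Farrow 6.481, Galen 6.197, Harke 9.553.
Rounding up: Arden 10, Brisco 7, Carrow 12, Dorne 17, Eskel 7, Farrow 7, Galen 7, Harke 10 (total 77).
Farrow receives 7.

7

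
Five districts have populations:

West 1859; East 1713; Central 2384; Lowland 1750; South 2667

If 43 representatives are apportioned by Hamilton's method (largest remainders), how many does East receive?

The standard divisor is 10373/43 ≈ 241.233.
Standard quotas: West 7.706, East 7.101, Central 9.883, Lowland 7.254, South 11.056.
Lower quotas: West 7, East 7, Central 9, Lowland 7, South 11 (sum 41, leaving 2 seats).
Remainders in descending order: Central 0.883, West 0.706, Lowland 0.254, East 0.101, South 0.056.
The surplus seats go to Central, West.
East receives 7.

7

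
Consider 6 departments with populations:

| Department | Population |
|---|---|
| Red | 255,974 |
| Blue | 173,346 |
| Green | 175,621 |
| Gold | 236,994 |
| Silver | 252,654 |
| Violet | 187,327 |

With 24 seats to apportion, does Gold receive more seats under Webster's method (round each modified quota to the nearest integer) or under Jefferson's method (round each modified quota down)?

Webster: Red 5, Blue 3, Green 3, Gold 4, Silver 5, Violet 4.
Jefferson: Red 5, Blue 3, Green 3, Gold 5, Silver 5, Violet 3.
Gold gets 4 under Webster and 5 under Jefferson.

Jefferson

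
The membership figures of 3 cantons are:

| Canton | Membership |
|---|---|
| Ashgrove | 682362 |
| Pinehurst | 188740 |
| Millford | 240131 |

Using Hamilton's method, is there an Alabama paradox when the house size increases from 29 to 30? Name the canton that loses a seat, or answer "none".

At 29 seats: Ashgrove 18, Pinehurst 5, Millford 6.
At 30 seats: Ashgrove 18, Pinehurst 5, Millford 7.
No canton's allocation decreased.

none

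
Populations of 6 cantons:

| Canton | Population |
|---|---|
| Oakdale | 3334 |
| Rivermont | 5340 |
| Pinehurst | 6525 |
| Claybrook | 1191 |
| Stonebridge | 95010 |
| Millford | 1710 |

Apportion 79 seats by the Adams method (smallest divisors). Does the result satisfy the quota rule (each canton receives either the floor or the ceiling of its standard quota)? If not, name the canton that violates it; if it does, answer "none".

Standard quotas: Oakdale 2.329, Rivermont 3.730, Pinehurst 4.557, Claybrook 0.832, Stonebridge 66.358, Millford 1.194.
Adams allocation: Oakdale 3, Rivermont 4, Pinehurst 5, Claybrook 1, Stonebridge 64, Millford 2.
Stonebridge has quota 66.358 (lower 66, upper 67) but receives 64 — outside the quota interval.

Stonebridge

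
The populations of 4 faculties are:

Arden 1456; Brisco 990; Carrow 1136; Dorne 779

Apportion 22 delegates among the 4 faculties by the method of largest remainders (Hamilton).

The standard divisor is 4361/22 ≈ 198.227.
Standard quotas: Arden 7.345, Brisco 4.994, Carrow 5.731, Dorne 3.930.
Lower quotas: Arden 7, Brisco 4, Carrow 5, Dorne 3 (sum 19, leaving 3 seats).
Remainders in descending order: Brisco 0.994, Dorne 0.930, Carrow 0.731, Arden 0.345.
The surplus seats go to Brisco, Dorne, Carrow.

Arden=7, Brisco=5, Carrow=6, Dorne=4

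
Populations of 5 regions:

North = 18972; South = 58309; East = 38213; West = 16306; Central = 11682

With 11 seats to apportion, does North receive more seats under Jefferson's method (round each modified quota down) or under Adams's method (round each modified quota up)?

Jefferson: North 1, South 5, East 3, West 1, Central 1.
Adams: North 2, South 4, East 3, West 1, Central 1.
North gets 1 under Jefferson and 2 under Adams.

Adams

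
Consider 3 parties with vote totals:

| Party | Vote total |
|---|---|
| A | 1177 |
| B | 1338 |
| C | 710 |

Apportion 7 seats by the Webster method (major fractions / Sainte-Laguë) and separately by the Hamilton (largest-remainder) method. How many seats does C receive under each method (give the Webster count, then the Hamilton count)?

Webster: A 2, B 3, C 2.
Hamilton: A 3, B 3, C 1.
C gets 2 under Webster and 1 under Hamilton.

2 and 1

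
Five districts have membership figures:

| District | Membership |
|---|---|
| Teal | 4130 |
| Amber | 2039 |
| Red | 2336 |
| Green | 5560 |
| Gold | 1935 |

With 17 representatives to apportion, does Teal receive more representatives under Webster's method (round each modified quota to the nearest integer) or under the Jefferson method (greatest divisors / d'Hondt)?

Jefferson

Webster: Teal 4, Amber 2, Red 3, Green 6, Gold 2.
Jefferson: Teal 5, Amber 2, Red 2, Green 6, Gold 2.
Teal gets 4 under Webster and 5 under Jefferson.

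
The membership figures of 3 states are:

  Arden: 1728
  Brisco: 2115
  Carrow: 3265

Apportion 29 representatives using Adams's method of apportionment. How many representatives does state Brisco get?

Standard divisor 7108/29 ≈ 245.103; standard quotas: Arden 7.050, Brisco 8.629, Carrow 13.321.
Rounding up gives 8, 9, 14 = 31 seats, so the divisor must be adjusted.
With modified divisor 260: modified quotas Arden 6.646, Brisco 8.135, Carrow 12.558.
Rounding up: Arden 7, Brisco 9, Carrow 13 (total 29).
Brisco receives 9.

9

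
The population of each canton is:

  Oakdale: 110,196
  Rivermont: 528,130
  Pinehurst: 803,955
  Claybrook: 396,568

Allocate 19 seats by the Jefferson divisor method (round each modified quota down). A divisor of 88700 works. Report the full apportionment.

With modified divisor 88700: modified quotas Oakdale 1.242, Rivermont 5.954, Pinehurst 9.064, Claybrook 4.471.
Rounding down: Oakdale 1, Rivermont 5, Pinehurst 9, Claybrook 4 (total 19).

Oakdale=1, Rivermont=5, Pinehurst=9, Claybrook=4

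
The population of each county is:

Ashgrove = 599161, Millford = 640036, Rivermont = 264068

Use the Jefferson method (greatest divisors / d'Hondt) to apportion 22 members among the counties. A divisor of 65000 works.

With modified divisor 65000: modified quotas Ashgrove 9.218, Millford 9.847, Rivermont 4.063.
Rounding down: Ashgrove 9, Millford 9, Rivermont 4 (total 22).

Ashgrove 9; Millford 9; Rivermont 4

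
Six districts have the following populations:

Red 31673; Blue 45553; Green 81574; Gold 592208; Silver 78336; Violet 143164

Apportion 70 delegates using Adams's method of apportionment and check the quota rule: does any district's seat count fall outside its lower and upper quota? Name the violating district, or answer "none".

Gold

Standard quotas: Red 2.280, Blue 3.279, Green 5.872, Gold 42.626, Silver 5.639, Violet 10.305.
Adams allocation: Red 3, Blue 4, Green 6, Gold 41, Silver 6, Violet 10.
Gold has quota 42.626 (lower 42, upper 43) but receives 41 — outside the quota interval.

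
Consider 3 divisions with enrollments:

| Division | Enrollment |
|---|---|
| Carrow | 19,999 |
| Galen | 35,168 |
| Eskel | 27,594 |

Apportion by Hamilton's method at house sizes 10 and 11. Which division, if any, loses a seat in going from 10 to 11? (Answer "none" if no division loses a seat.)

At 10 seats: Carrow 3, Galen 4, Eskel 3.
At 11 seats: Carrow 2, Galen 5, Eskel 4.
Carrow drops from 3 to 2.

Carrow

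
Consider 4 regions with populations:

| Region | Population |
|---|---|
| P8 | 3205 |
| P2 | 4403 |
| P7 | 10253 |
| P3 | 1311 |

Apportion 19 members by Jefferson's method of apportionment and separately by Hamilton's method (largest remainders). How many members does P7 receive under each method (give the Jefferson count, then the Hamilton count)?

Jefferson: P8 3, P2 4, P7 11, P3 1.
Hamilton: P8 3, P2 5, P7 10, P3 1.
P7 gets 11 under Jefferson and 10 under Hamilton.

11 and 10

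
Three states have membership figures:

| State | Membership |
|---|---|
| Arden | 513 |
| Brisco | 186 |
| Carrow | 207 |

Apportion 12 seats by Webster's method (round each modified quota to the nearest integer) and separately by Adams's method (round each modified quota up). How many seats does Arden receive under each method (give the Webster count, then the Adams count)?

7 and 6

Webster: Arden 7, Brisco 2, Carrow 3.
Adams: Arden 6, Brisco 3, Carrow 3.
Arden gets 7 under Webster and 6 under Adams.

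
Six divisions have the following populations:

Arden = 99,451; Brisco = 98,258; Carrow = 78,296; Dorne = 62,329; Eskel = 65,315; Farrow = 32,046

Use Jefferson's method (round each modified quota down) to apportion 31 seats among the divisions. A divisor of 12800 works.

With modified divisor 12800: modified quotas Arden 7.770, Brisco 7.676, Carrow 6.117, Dorne 4.869, Eskel 5.103, Farrow 2.504.
Rounding down: Arden 7, Brisco 7, Carrow 6, Dorne 4, Eskel 5, Farrow 2 (total 31).

Arden 7, Brisco 7, Carrow 6, Dorne 4, Eskel 5, Farrow 2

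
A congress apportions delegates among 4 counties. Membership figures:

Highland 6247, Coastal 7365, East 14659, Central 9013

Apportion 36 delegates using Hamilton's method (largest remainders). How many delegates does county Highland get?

The standard divisor is 37284/36 ≈ 1035.667.
Standard quotas: Highland 6.0319, Coastal 7.1114, East 14.1542, Central 8.7026.
Lower quotas: Highland 6, Coastal 7, East 14, Central 8 (sum 35, leaving 1 seat).
Remainders in descending order: Central 0.7026, East 0.1542, Coastal 0.1114, Highland 0.0319.
Largest remainder: Central receives the extra seat.
Highland receives 6.

6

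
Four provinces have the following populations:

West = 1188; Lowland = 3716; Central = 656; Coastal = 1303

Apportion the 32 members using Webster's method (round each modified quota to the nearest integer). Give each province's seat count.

West 6; Lowland 17; Central 3; Coastal 6

Standard divisor 6863/32 ≈ 214.469; standard quotas: West 5.539, Lowland 17.327, Central 3.059, Coastal 6.075.
Rounding to the nearest integer gives West 6, Lowland 17, Central 3, Coastal 6 — total 32, matching the house size, so no adjustment is needed.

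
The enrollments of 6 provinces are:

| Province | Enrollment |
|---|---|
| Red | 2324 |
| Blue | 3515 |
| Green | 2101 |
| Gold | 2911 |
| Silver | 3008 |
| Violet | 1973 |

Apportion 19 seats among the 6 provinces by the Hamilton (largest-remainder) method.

Red 3, Blue 4, Green 3, Gold 3, Silver 4, Violet 2

Standard divisor: 15832 ÷ 19 ≈ 833.263.
Standard quotas: Red 2.789, Blue 4.218, Green 2.521, Gold 3.493, Silver 3.610, Violet 2.368.
Lower quotas: Red 2, Blue 4, Green 2, Gold 3, Silver 3, Violet 2 (sum 16, leaving 3 seats).
Remainders in descending order: Red 0.789, Silver 0.610, Green 0.521, Gold 0.493, Violet 0.368, Blue 0.218.
Largest remainders: Red, Silver, Green receive the extra seats.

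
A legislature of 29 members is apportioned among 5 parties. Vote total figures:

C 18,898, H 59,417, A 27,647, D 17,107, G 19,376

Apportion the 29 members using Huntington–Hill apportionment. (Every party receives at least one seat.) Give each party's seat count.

With divisor 4993: modified quotas C 3.785, H 11.900, A 5.537, D 3.426, G 3.881.
Geometric-mean thresholds: C √(3·4)=3.464, H √(11·12)=11.489, A √(5·6)=5.477, D √(3·4)=3.464, G √(3·4)=3.464.
Each quota rounded against its threshold gives C 4, H 12, A 6, D 3, G 4 (total 29).

C 4, H 12, A 6, D 3, G 4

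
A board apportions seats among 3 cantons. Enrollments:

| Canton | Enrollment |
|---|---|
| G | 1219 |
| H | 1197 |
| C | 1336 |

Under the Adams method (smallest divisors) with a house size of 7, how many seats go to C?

3

Standard divisor 3752/7 ≈ 536; standard quotas: G 2.274, H 2.233, C 2.493.
Rounding up gives 3, 3, 3 = 9 seats, so the divisor must be adjusted.
With modified divisor 640: modified quotas G 1.905, H 1.870, C 2.087.
Rounding up: G 2, H 2, C 3 (total 7).
C receives 3.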